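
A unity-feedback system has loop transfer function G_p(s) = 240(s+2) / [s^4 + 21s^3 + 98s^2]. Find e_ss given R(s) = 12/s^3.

2.45

The denominator has no term below 98s^2 — 2 poles at s=0, type 2.
K_a = lim_{s→0} s^2·G_p(s) = 240·2 / 98 = 240/49.
r(t) = 6t^2 gives R(s) = 12/s^3.
e_ss = 12/K_a = 12/(240/49) = 2.45.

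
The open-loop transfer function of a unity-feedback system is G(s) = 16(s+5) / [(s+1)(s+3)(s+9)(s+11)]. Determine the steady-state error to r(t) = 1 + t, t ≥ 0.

infinity

No free integrators in G(s): this is a type 0 system. Treating each term separately:
  • 1: e_ss = 1/(1+K_p) with K_p=80/297 → 297/377.
  • t: a type-0 system cannot track it, e_ss → ∞.
The unbounded component dominates.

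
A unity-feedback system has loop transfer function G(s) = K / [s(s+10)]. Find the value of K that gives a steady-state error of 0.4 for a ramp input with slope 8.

200

System type = 1 (one pole at s=0).
K_v = lim_{s→0} s·G(s) = K / (10) = 0.1·K.
e_ss = 8/K_v = 0.4 ⇒ K_v = 20 ⇒ K = 20/0.1 = 200.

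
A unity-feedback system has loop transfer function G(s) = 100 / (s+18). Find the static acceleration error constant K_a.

0

No free integrators in G(s): this is a type 0 system.
K_a = lim_{s→0} s^2·G(s) = 0 (the extra factor of s kills the finite limit).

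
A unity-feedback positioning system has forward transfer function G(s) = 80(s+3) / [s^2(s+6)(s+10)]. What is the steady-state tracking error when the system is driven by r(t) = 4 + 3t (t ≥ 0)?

The open loop has two poles at the origin → type 2 system. By superposition:
  • 4: tracked with zero error.
  • 3t: tracked with zero error.
Total e_ss = 0.

0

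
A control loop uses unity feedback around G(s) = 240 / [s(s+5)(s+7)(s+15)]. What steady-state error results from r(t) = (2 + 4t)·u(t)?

The open loop has one pole at the origin → type 1 system. Treating each term separately:
  • 2: tracked with zero error.
  • 4t: e_ss = 4/K_v with K_v=16/35 → 8.75.
Total e_ss = 8.75.

8.75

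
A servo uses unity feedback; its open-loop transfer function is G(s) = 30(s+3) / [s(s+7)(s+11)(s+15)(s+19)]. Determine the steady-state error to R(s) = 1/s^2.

The open loop has one pole at the origin → type 1 system.
K_v = lim_{s→0} s·G(s) = 30·3 / (7·11·15·19) = 6/1463.
e_ss = 1/K_v = 1/(6/1463) = 1463/6.

1463/6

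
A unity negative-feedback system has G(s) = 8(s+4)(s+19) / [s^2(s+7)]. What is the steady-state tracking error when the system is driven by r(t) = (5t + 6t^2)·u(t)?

G(s) has two factors of s in the denominator, so the system is type 2. By superposition:
  • 5t: tracked with zero error.
  • 6t^2: e_ss = 12/K_a with K_a=608/7 → 21/152.
Total e_ss = 21/152.

21/152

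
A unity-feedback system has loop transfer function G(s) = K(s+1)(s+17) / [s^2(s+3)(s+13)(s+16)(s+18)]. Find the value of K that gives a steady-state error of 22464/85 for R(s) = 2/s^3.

5

The open loop has two poles at the origin → type 2 system.
K_a = lim_{s→0} s^2·G(s) = K·1·17 / (3·13·16·18) = (17/11232)·K.
e_ss = 2/K_a = 22464/85 ⇒ K_a = 85/11232 ⇒ K = (85/11232)/(17/11232) = 5.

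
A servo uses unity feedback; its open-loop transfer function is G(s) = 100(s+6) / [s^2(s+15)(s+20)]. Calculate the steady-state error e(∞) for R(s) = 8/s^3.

4

The open loop has two poles at the origin → type 2 system.
K_a = lim_{s→0} s^2·G(s) = 100·6 / (15·20) = 2.
r(t) = 4t^2 gives R(s) = 8/s^3.
e_ss = 8/K_a = 8/2 = 4.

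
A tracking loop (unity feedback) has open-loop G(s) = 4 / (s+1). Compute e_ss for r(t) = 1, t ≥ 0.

0.2

System type = 0 (no poles at s=0).
K_p = lim_{s→0} G(s) = 4 / (1) = 4.
e_ss = 1/(1 + K_p) = 1/5 = 0.2.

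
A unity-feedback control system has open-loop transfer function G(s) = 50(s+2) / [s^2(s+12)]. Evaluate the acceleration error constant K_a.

System type = 2 (two poles at s=0).
K_a = lim_{s→0} s^2·G(s) = 50·2 / (12) = 25/3.

25/3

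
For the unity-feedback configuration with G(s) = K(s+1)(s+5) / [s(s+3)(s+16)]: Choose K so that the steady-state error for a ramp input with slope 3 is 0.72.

System type = 1 (one pole at s=0).
K_v = lim_{s→0} s·G(s) = K·1·5 / (3·16) = (5/48)·K.
e_ss = 3/K_v = 0.72 ⇒ K_v = 25/6 ⇒ K = (25/6)/(5/48) = 40.

40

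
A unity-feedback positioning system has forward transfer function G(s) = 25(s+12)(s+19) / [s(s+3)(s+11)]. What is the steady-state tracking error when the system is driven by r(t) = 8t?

G(s) has one factor of s in the denominator, so the system is type 1.
K_v = lim_{s→0} s·G(s) = 25·12·19 / (3·11) = 1900/11.
e_ss = 8/K_v = 8/(1900/11) = 22/475.

22/475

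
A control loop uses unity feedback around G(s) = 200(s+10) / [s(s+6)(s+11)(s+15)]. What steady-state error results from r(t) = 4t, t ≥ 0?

1.98

G(s) has one factor of s in the denominator, so the system is type 1.
K_v = lim_{s→0} s·G(s) = 200·10 / (6·11·15) = 200/99.
e_ss = 4/K_v = 4/(200/99) = 1.98.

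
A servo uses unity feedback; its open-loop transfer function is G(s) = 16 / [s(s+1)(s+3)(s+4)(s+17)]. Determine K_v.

One free integrator in G(s): this is a type 1 system.
K_v = lim_{s→0} s·G(s) = 16 / (1·3·4·17) = 4/51.

4/51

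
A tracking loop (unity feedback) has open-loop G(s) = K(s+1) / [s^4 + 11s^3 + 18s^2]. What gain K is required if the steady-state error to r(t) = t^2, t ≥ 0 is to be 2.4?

Lowest-order denominator term is 18s^2, so the open loop has 2 poles at the origin → type 2 system.
K_a = lim_{s→0} s^2·G(s) = K·1 / 18 = (1/18)·K.
e_ss = 2/K_a = 2.4 ⇒ K_a = 5/6 ⇒ K = (5/6)/(1/18) = 15.

15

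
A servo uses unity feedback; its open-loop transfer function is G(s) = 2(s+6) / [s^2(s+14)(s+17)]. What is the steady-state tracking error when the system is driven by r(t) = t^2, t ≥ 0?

G(s) has two factors of s in the denominator, so the system is type 2.
K_a = lim_{s→0} s^2·G(s) = 2·6 / (14·17) = 6/119.
r(t) = t^2 gives R(s) = 2/s^3.
e_ss = 2/K_a = 2/(6/119) = 119/3.

119/3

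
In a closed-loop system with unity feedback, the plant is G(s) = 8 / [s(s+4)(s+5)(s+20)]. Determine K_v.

0.02

One free integrator in G(s): this is a type 1 system.
K_v = lim_{s→0} s·G(s) = 8 / (4·5·20) = 0.02.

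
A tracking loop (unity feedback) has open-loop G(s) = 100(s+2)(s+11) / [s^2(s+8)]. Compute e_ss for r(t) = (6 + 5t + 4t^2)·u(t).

8/275

G(s) has two factors of s in the denominator, so the system is type 2. Taking each input component in turn:
  • 6: tracked with zero error.
  • 5t: tracked with zero error.
  • 4t^2: e_ss = 8/K_a with K_a=275 → 8/275.
Total e_ss = 8/275.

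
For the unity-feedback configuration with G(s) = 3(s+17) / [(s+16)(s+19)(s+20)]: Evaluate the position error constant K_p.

51/6080

The open loop has no poles at the origin → type 0 system.
K_p = lim_{s→0} G(s) = 3·17 / (16·19·20) = 51/6080.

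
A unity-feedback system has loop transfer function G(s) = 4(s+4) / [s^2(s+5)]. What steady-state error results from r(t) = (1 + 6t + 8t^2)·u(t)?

Two free integrators in G(s): this is a type 2 system. By superposition:
  • 1: tracked with zero error.
  • 6t: tracked with zero error.
  • 8t^2: e_ss = 16/K_a with K_a=3.2 → 5.
Total e_ss = 5.

5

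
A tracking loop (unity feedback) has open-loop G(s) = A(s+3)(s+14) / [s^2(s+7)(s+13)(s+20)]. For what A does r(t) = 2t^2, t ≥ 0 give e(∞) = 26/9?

G(s) has two factors of s in the denominator, so the system is type 2.
K_a = lim_{s→0} s^2·G(s) = A·3·14 / (7·13·20) = (3/130)·A.
e_ss = 4/K_a = 26/9 ⇒ K_a = 18/13 ⇒ A = (18/13)/(3/130) = 60.

60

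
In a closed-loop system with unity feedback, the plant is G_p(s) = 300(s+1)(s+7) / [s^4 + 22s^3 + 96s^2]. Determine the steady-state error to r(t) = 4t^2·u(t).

64/175

Lowest-order denominator term is 96s^2, so the open loop has 2 poles at the origin → type 2 system.
K_a = lim_{s→0} s^2·G_p(s) = 300·1·7 / 96 = 21.875.
r(t) = 4t^2 gives R(s) = 8/s^3.
e_ss = 8/K_a = 8/21.875 = 64/175.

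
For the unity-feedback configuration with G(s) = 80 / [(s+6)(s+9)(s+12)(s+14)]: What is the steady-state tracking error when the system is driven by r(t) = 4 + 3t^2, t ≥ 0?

infinity

System type = 0 (no poles at s=0). Taking each input component in turn:
  • 4: e_ss = 4/(1+K_p) with K_p=5/567 → 567/143.
  • 3t^2: a type-0 system cannot track it, e_ss → ∞.
The unbounded component dominates.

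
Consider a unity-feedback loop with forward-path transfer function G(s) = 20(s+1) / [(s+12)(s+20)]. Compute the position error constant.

1/12

No free integrators in G(s): this is a type 0 system.
K_p = lim_{s→0} G(s) = 20·1 / (12·20) = 1/12.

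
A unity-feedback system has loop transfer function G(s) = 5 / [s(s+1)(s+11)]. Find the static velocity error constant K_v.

5/11

System type = 1 (one pole at s=0).
K_v = lim_{s→0} s·G(s) = 5 / (1·11) = 5/11.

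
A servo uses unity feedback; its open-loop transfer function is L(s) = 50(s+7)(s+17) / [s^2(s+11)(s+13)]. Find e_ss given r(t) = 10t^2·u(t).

286/595

L(s) has two factors of s in the denominator, so the system is type 2.
K_a = lim_{s→0} s^2·L(s) = 50·7·17 / (11·13) = 5950/143.
r(t) = 10t^2 gives R(s) = 20/s^3.
e_ss = 20/K_a = 20/(5950/143) = 286/595.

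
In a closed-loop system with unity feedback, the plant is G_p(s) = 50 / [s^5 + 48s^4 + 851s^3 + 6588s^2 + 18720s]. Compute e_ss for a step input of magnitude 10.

0

Lowest-order denominator term is 18720s, so the open loop has 1 pole at the origin → type 1 system.
A type-1 system has K_p = ∞, so it tracks a step input with zero steady-state error.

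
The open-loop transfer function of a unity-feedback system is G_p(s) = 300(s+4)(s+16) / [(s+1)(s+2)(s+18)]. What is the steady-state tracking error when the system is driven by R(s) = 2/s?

System type = 0 (no poles at s=0).
K_p = lim_{s→0} G_p(s) = 300·4·16 / (1·2·18) = 1600/3.
e_ss = 2/(1 + K_p) = 2/(1603/3) = 6/1603.

6/1603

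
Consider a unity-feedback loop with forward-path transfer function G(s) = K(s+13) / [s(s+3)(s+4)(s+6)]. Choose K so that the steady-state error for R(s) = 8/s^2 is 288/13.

2

System type = 1 (one pole at s=0).
K_v = lim_{s→0} s·G(s) = K·13 / (3·4·6) = (13/72)·K.
e_ss = 8/K_v = 288/13 ⇒ K_v = 13/36 ⇒ K = (13/36)/(13/72) = 2.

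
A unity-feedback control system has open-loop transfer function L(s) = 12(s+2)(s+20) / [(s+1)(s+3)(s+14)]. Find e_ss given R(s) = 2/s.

The open loop has no poles at the origin → type 0 system.
K_p = lim_{s→0} L(s) = 12·2·20 / (1·3·14) = 80/7.
e_ss = 2/(1 + K_p) = 2/(87/7) = 14/87.

14/87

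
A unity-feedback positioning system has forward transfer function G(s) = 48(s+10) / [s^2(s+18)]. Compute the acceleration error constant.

Two free integrators in G(s): this is a type 2 system.
K_a = lim_{s→0} s^2·G(s) = 48·10 / (18) = 80/3.

80/3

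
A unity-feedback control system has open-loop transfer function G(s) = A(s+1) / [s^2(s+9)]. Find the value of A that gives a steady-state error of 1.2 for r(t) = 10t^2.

Two free integrators in G(s): this is a type 2 system.
K_a = lim_{s→0} s^2·G(s) = A·1 / (9) = (1/9)·A.
e_ss = 20/K_a = 1.2 ⇒ K_a = 50/3 ⇒ A = (50/3)/(1/9) = 150.

150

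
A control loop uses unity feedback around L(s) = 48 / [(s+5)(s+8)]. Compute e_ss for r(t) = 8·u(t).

40/11

L(s) has no factors of s in the denominator, so the system is type 0.
K_p = lim_{s→0} L(s) = 48 / (5·8) = 1.2.
e_ss = 8/(1 + K_p) = 8/2.2 = 40/11.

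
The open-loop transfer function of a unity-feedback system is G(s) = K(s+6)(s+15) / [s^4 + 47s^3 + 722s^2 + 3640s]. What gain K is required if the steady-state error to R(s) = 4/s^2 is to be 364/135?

Factoring s from the denominator leaves a polynomial with constant term 3640, so the system is type 1.
K_v = lim_{s→0} s·G(s) = K·6·15 / 3640 = (9/364)·K.
e_ss = 4/K_v = 364/135 ⇒ K_v = 135/91 ⇒ K = (135/91)/(9/364) = 60.

60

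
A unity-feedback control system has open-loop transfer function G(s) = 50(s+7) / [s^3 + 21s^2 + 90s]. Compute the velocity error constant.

The denominator has no term below 90s — 1 pole at s=0, type 1.
K_v = lim_{s→0} s·G(s) = 50·7 / 90 = 35/9.

35/9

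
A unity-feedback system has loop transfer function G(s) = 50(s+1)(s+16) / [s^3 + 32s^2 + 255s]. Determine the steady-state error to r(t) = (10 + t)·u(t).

51/160

Factoring s from the denominator leaves a polynomial with constant term 255, so the system is type 1. Taking each input component in turn:
  • 10: tracked with zero error.
  • t: e_ss = 1/K_v with K_v=160/51 → 51/160.
Total e_ss = 51/160.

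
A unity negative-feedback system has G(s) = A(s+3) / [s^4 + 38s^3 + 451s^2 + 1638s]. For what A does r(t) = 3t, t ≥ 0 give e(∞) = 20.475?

The denominator has no term below 1638s — 1 pole at s=0, type 1.
K_v = lim_{s→0} s·G(s) = A·3 / 1638 = (1/546)·A.
e_ss = 3/K_v = 20.475 ⇒ K_v = 40/273 ⇒ A = (40/273)/(1/546) = 80.

80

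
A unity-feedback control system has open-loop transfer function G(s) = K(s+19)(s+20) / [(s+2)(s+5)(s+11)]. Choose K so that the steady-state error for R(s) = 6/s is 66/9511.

250

No free integrators in G(s): this is a type 0 system.
K_p = lim_{s→0} G(s) = K·19·20 / (2·5·11) = (38/11)·K.
e_ss = 6/(1 + K_p) = 66/9511 ⇒ 1 + (38/11)·K = 9511/11 ⇒ K = 250.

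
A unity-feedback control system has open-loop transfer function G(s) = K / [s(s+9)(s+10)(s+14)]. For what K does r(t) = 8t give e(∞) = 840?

The open loop has one pole at the origin → type 1 system.
K_v = lim_{s→0} s·G(s) = K / (9·10·14) = (1/1260)·K.
e_ss = 8/K_v = 840 ⇒ K_v = 1/105 ⇒ K = (1/105)/(1/1260) = 12.

12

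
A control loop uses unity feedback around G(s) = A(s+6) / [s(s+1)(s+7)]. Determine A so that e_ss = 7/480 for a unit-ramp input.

The open loop has one pole at the origin → type 1 system.
K_v = lim_{s→0} s·G(s) = A·6 / (1·7) = (6/7)·A.
e_ss = 1/K_v = 7/480 ⇒ K_v = 480/7 ⇒ A = (480/7)/(6/7) = 80.

80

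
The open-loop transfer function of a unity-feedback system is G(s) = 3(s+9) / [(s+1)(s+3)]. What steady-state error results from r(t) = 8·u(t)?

G(s) has no factors of s in the denominator, so the system is type 0.
K_p = lim_{s→0} G(s) = 3·9 / (1·3) = 9.
e_ss = 8/(1 + K_p) = 8/10 = 0.8.

0.8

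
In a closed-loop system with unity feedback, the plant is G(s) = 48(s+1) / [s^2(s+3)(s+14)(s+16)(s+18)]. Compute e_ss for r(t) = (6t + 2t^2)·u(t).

1008

System type = 2 (two poles at s=0). Treating each term separately:
  • 6t: tracked with zero error.
  • 2t^2: e_ss = 4/K_a with K_a=1/252 → 1008.
Total e_ss = 1008.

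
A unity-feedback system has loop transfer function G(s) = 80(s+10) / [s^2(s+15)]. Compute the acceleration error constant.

160/3

G(s) has two factors of s in the denominator, so the system is type 2.
K_a = lim_{s→0} s^2·G(s) = 80·10 / (15) = 160/3.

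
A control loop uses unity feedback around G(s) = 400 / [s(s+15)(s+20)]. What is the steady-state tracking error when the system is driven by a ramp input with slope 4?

3

One free integrator in G(s): this is a type 1 system.
K_v = lim_{s→0} s·G(s) = 400 / (15·20) = 4/3.
e_ss = 4/K_v = 4/(4/3) = 3.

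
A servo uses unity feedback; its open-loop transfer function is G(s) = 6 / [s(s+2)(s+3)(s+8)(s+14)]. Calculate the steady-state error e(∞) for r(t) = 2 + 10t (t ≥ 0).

1120

G(s) has one factor of s in the denominator, so the system is type 1. By superposition:
  • 2: tracked with zero error.
  • 10t: e_ss = 10/K_v with K_v=1/112 → 1120.
Total e_ss = 1120.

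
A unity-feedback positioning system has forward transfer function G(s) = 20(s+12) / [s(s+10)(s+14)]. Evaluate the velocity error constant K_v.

12/7

The open loop has one pole at the origin → type 1 system.
K_v = lim_{s→0} s·G(s) = 20·12 / (10·14) = 12/7.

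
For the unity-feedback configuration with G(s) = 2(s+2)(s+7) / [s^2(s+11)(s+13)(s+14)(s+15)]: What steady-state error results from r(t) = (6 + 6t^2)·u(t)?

Two free integrators in G(s): this is a type 2 system. By superposition:
  • 6: tracked with zero error.
  • 6t^2: e_ss = 12/K_a with K_a=2/2145 → 12870.
Total e_ss = 12870.

12870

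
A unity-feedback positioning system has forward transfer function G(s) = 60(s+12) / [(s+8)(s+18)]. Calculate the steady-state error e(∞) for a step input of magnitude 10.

G(s) has no factors of s in the denominator, so the system is type 0.
K_p = lim_{s→0} G(s) = 60·12 / (8·18) = 5.
e_ss = 10/(1 + K_p) = 10/6 = 5/3.

5/3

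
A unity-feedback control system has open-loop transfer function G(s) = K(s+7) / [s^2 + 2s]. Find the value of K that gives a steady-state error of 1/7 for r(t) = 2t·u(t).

4

Factoring s from the denominator leaves a polynomial with constant term 2, so the system is type 1.
K_v = lim_{s→0} s·G(s) = K·7 / 2 = 3.5·K.
e_ss = 2/K_v = 1/7 ⇒ K_v = 14 ⇒ K = 14/3.5 = 4.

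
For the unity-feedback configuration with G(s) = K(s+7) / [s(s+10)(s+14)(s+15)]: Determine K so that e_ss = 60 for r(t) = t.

One free integrator in G(s): this is a type 1 system.
K_v = lim_{s→0} s·G(s) = K·7 / (10·14·15) = (1/300)·K.
e_ss = 1/K_v = 60 ⇒ K_v = 1/60 ⇒ K = (1/60)/(1/300) = 5.

5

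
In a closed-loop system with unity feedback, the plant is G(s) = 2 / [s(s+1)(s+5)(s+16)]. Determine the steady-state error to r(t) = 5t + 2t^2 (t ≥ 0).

infinity

G(s) has one factor of s in the denominator, so the system is type 1. By superposition:
  • 5t: e_ss = 5/K_v with K_v=0.025 → 200.
  • 2t^2: a type-1 system cannot track it, e_ss → ∞.
The unbounded component dominates.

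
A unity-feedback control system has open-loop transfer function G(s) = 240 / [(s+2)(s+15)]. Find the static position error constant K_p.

The open loop has no poles at the origin → type 0 system.
K_p = lim_{s→0} G(s) = 240 / (2·15) = 8.

8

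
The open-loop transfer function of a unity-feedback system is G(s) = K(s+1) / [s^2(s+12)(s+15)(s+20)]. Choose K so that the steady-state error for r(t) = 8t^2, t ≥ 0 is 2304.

25

G(s) has two factors of s in the denominator, so the system is type 2.
K_a = lim_{s→0} s^2·G(s) = K·1 / (12·15·20) = (1/3600)·K.
e_ss = 16/K_a = 2304 ⇒ K_a = 1/144 ⇒ K = (1/144)/(1/3600) = 25.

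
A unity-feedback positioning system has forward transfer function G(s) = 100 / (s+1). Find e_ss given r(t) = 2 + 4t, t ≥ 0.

infinity

No free integrators in G(s): this is a type 0 system. By superposition:
  • 2: e_ss = 2/(1+K_p) with K_p=100 → 2/101.
  • 4t: a type-0 system cannot track it, e_ss → ∞.
The unbounded component dominates.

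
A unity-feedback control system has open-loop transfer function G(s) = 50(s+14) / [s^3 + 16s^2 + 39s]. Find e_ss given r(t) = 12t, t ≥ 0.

Lowest-order denominator term is 39s, so the open loop has 1 pole at the origin → type 1 system.
K_v = lim_{s→0} s·G(s) = 50·14 / 39 = 700/39.
e_ss = 12/K_v = 12/(700/39) = 117/175.

117/175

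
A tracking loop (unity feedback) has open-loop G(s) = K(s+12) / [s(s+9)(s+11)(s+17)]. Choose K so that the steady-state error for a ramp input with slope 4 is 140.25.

G(s) has one factor of s in the denominator, so the system is type 1.
K_v = lim_{s→0} s·G(s) = K·12 / (9·11·17) = (4/561)·K.
e_ss = 4/K_v = 140.25 ⇒ K_v = 16/561 ⇒ K = (16/561)/(4/561) = 4.

4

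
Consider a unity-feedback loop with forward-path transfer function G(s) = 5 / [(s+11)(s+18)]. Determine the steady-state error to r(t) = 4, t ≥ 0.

The open loop has no poles at the origin → type 0 system.
K_p = lim_{s→0} G(s) = 5 / (11·18) = 5/198.
e_ss = 4/(1 + K_p) = 4/(203/198) = 792/203.

792/203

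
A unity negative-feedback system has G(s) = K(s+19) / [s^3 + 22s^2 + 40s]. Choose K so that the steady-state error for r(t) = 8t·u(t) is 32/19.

Factoring s from the denominator leaves a polynomial with constant term 40, so the system is type 1.
K_v = lim_{s→0} s·G(s) = K·19 / 40 = 0.475·K.
e_ss = 8/K_v = 32/19 ⇒ K_v = 4.75 ⇒ K = 4.75/0.475 = 10.

10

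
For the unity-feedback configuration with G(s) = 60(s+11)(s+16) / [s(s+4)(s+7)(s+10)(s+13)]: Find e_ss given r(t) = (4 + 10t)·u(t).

455/132

System type = 1 (one pole at s=0). By superposition:
  • 4: tracked with zero error.
  • 10t: e_ss = 10/K_v with K_v=264/91 → 455/132.
Total e_ss = 455/132.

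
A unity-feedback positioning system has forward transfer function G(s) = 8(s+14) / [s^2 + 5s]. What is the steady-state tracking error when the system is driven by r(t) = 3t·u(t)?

15/112

Lowest-order denominator term is 5s, so the open loop has 1 pole at the origin → type 1 system.
K_v = lim_{s→0} s·G(s) = 8·14 / 5 = 22.4.
e_ss = 3/K_v = 3/22.4 = 15/112.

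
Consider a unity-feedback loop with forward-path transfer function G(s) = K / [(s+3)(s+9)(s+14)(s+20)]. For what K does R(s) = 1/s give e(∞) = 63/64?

G(s) has no factors of s in the denominator, so the system is type 0.
K_p = lim_{s→0} G(s) = K / (3·9·14·20) = (1/7560)·K.
e_ss = 1/(1 + K_p) = 63/64 ⇒ 1 + (1/7560)·K = 64/63 ⇒ K = 120.

120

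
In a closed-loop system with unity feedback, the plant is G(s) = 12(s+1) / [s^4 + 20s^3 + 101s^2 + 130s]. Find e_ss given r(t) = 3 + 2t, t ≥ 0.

Lowest-order denominator term is 130s, so the open loop has 1 pole at the origin → type 1 system. By superposition:
  • 3: tracked with zero error.
  • 2t: e_ss = 2/K_v with K_v=6/65 → 65/3.
Total e_ss = 65/3.

65/3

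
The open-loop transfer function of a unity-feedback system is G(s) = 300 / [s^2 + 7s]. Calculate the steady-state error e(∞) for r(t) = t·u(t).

7/300

Lowest-order denominator term is 7s, so the open loop has 1 pole at the origin → type 1 system.
K_v = lim_{s→0} s·G(s) = 300 / 7 = 300/7.
e_ss = 1/K_v = 1/(300/7) = 7/300.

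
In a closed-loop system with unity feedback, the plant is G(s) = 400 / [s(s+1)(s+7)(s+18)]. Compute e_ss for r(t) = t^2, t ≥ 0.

infinity

G(s) has one factor of s in the denominator, so the system is type 1.
For a type-1 system K_a = 0, so e_ss to a parabolic input is unbounded.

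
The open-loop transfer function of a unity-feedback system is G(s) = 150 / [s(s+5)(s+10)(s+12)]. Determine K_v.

0.25

G(s) has one factor of s in the denominator, so the system is type 1.
K_v = lim_{s→0} s·G(s) = 150 / (5·10·12) = 0.25.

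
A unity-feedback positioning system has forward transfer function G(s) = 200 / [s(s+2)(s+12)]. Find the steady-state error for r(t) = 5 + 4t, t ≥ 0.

0.48

System type = 1 (one pole at s=0). Treating each term separately:
  • 5: tracked with zero error.
  • 4t: e_ss = 4/K_v with K_v=25/3 → 0.48.
Total e_ss = 0.48.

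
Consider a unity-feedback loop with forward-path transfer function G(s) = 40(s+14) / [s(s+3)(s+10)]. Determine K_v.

56/3

G(s) has one factor of s in the denominator, so the system is type 1.
K_v = lim_{s→0} s·G(s) = 40·14 / (3·10) = 56/3.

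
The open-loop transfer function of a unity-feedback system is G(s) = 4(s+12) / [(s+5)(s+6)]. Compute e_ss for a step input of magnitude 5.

25/13

The open loop has no poles at the origin → type 0 system.
K_p = lim_{s→0} G(s) = 4·12 / (5·6) = 1.6.
e_ss = 5/(1 + K_p) = 5/2.6 = 25/13.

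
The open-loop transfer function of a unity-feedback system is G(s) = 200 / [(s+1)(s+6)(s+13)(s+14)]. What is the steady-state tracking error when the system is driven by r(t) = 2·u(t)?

G(s) has no factors of s in the denominator, so the system is type 0.
K_p = lim_{s→0} G(s) = 200 / (1·6·13·14) = 50/273.
e_ss = 2/(1 + K_p) = 2/(323/273) = 546/323.

546/323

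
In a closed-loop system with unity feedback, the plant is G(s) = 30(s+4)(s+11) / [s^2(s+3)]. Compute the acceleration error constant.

G(s) has two factors of s in the denominator, so the system is type 2.
K_a = lim_{s→0} s^2·G(s) = 30·4·11 / (3) = 440.

440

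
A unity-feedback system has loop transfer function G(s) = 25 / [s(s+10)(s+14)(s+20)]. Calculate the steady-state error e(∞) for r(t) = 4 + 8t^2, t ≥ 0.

System type = 1 (one pole at s=0). Taking each input component in turn:
  • 4: tracked with zero error.
  • 8t^2: a type-1 system cannot track it, e_ss → ∞.
The unbounded component dominates.

infinity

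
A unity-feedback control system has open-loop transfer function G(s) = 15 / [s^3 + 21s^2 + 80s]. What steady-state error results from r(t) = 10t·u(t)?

Lowest-order denominator term is 80s, so the open loop has 1 pole at the origin → type 1 system.
K_v = lim_{s→0} s·G(s) = 15 / 80 = 0.1875.
e_ss = 10/K_v = 10/0.1875 = 160/3.

160/3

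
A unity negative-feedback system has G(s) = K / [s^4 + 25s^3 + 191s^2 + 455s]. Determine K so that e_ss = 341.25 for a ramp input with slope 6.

Factoring s from the denominator leaves a polynomial with constant term 455, so the system is type 1.
K_v = lim_{s→0} s·G(s) = K / 455 = (1/455)·K.
e_ss = 6/K_v = 341.25 ⇒ K_v = 8/455 ⇒ K = (8/455)/(1/455) = 8.

8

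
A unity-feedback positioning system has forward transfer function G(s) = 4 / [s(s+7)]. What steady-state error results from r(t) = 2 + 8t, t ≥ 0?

The open loop has one pole at the origin → type 1 system. Treating each term separately:
  • 2: tracked with zero error.
  • 8t: e_ss = 8/K_v with K_v=4/7 → 14.
Total e_ss = 14.

14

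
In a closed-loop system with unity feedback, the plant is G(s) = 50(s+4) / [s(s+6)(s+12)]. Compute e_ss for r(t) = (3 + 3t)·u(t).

1.08

G(s) has one factor of s in the denominator, so the system is type 1. Treating each term separately:
  • 3: tracked with zero error.
  • 3t: e_ss = 3/K_v with K_v=25/9 → 1.08.
Total e_ss = 1.08.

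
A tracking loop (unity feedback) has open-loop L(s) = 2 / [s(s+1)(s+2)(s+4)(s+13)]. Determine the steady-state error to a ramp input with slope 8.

System type = 1 (one pole at s=0).
K_v = lim_{s→0} s·L(s) = 2 / (1·2·4·13) = 1/52.
e_ss = 8/K_v = 8/(1/52) = 416.

416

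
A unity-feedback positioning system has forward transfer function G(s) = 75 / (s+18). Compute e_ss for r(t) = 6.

36/31

No free integrators in G(s): this is a type 0 system.
K_p = lim_{s→0} G(s) = 75 / (18) = 25/6.
e_ss = 6/(1 + K_p) = 6/(31/6) = 36/31.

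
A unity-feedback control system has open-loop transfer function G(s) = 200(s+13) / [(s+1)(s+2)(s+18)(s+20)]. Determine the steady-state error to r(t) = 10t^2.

infinity

The open loop has no poles at the origin → type 0 system.
For a type-0 system K_a = 0, so e_ss to a parabolic input is unbounded.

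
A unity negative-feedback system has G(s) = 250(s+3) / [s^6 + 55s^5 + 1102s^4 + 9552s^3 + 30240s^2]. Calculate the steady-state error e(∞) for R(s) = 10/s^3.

403.2

The denominator has no term below 30240s^2 — 2 poles at s=0, type 2.
K_a = lim_{s→0} s^2·G(s) = 250·3 / 30240 = 25/1008.
r(t) = 5t^2 gives R(s) = 10/s^3.
e_ss = 10/K_a = 10/(25/1008) = 403.2.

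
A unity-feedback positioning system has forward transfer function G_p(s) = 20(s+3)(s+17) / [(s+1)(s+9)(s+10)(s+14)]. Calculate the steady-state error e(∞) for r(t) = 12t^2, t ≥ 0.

infinity

System type = 0 (no poles at s=0).
K_a = lim_{s→0} s^2·G_p(s) = 0; the steady-state error to this parabolic input grows without bound.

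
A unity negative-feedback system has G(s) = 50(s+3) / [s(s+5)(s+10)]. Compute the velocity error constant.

G(s) has one factor of s in the denominator, so the system is type 1.
K_v = lim_{s→0} s·G(s) = 50·3 / (5·10) = 3.

3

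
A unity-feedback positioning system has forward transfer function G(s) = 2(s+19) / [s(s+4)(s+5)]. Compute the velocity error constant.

System type = 1 (one pole at s=0).
K_v = lim_{s→0} s·G(s) = 2·19 / (4·5) = 1.9.

1.9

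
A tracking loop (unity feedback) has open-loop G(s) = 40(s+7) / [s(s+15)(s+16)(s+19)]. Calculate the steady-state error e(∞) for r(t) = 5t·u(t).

System type = 1 (one pole at s=0).
K_v = lim_{s→0} s·G(s) = 40·7 / (15·16·19) = 7/114.
e_ss = 5/K_v = 5/(7/114) = 570/7.

570/7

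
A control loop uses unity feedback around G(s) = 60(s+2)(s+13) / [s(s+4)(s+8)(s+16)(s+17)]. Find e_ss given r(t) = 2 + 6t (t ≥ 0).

One free integrator in G(s): this is a type 1 system. Taking each input component in turn:
  • 2: tracked with zero error.
  • 6t: e_ss = 6/K_v with K_v=195/1088 → 2176/65.
Total e_ss = 2176/65.

2176/65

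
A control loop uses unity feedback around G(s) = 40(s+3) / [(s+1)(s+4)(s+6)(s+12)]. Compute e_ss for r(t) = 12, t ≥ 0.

144/17

No free integrators in G(s): this is a type 0 system.
K_p = lim_{s→0} G(s) = 40·3 / (1·4·6·12) = 5/12.
e_ss = 12/(1 + K_p) = 12/(17/12) = 144/17.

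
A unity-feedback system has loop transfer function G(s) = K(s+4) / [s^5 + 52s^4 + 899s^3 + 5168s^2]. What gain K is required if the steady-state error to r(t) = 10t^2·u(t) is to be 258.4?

Factoring s^2 from the denominator leaves a polynomial with constant term 5168, so the system is type 2.
K_a = lim_{s→0} s^2·G(s) = K·4 / 5168 = (1/1292)·K.
e_ss = 20/K_a = 258.4 ⇒ K_a = 25/323 ⇒ K = (25/323)/(1/1292) = 100.

100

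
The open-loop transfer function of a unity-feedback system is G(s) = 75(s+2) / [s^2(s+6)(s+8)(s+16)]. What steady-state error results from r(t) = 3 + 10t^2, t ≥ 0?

Two free integrators in G(s): this is a type 2 system. By superposition:
  • 3: tracked with zero error.
  • 10t^2: e_ss = 20/K_a with K_a=25/128 → 102.4.
Total e_ss = 102.4.

102.4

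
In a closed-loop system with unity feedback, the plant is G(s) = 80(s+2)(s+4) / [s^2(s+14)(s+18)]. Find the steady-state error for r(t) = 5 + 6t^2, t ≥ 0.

Two free integrators in G(s): this is a type 2 system. By superposition:
  • 5: tracked with zero error.
  • 6t^2: e_ss = 12/K_a with K_a=160/63 → 4.725.
Total e_ss = 4.725.

4.725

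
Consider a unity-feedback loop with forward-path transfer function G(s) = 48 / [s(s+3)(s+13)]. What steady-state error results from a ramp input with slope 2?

1.625

G(s) has one factor of s in the denominator, so the system is type 1.
K_v = lim_{s→0} s·G(s) = 48 / (3·13) = 16/13.
e_ss = 2/K_v = 2/(16/13) = 1.625.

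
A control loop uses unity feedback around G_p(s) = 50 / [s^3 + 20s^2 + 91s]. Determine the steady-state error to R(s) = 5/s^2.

Factoring s from the denominator leaves a polynomial with constant term 91, so the system is type 1.
K_v = lim_{s→0} s·G_p(s) = 50 / 91 = 50/91.
e_ss = 5/K_v = 5/(50/91) = 9.1.

9.1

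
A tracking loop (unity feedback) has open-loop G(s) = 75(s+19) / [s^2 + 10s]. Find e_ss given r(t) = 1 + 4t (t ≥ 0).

Lowest-order denominator term is 10s, so the open loop has 1 pole at the origin → type 1 system. Taking each input component in turn:
  • 1: tracked with zero error.
  • 4t: e_ss = 4/K_v with K_v=142.5 → 8/285.
Total e_ss = 8/285.

8/285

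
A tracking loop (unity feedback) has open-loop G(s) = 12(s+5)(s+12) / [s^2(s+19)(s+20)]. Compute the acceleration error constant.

The open loop has two poles at the origin → type 2 system.
K_a = lim_{s→0} s^2·G(s) = 12·5·12 / (19·20) = 36/19.

36/19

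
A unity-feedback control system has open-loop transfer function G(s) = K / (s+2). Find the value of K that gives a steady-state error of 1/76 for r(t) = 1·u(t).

System type = 0 (no poles at s=0).
K_p = lim_{s→0} G(s) = K / (2) = 0.5·K.
e_ss = 1/(1 + K_p) = 1/76 ⇒ 1 + 0.5·K = 76 ⇒ K = 150.

150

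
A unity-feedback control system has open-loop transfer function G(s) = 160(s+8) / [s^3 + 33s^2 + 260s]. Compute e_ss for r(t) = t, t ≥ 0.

13/64

The denominator has no term below 260s — 1 pole at s=0, type 1.
K_v = lim_{s→0} s·G(s) = 160·8 / 260 = 64/13.
e_ss = 1/K_v = 1/(64/13) = 13/64.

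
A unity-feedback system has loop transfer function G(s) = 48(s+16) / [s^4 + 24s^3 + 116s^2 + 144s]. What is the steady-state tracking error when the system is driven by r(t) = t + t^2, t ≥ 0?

Factoring s from the denominator leaves a polynomial with constant term 144, so the system is type 1. Treating each term separately:
  • t: e_ss = 1/K_v with K_v=16/3 → 0.1875.
  • t^2: a type-1 system cannot track it, e_ss → ∞.
The unbounded component dominates.

infinity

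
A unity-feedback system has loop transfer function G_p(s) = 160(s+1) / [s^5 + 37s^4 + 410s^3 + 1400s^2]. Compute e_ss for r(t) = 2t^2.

Factoring s^2 from the denominator leaves a polynomial with constant term 1400, so the system is type 2.
K_a = lim_{s→0} s^2·G_p(s) = 160·1 / 1400 = 4/35.
r(t) = 2t^2 gives R(s) = 4/s^3.
e_ss = 4/K_a = 4/(4/35) = 35.

35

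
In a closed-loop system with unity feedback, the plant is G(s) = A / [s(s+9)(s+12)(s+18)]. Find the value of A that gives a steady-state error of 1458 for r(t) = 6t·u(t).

System type = 1 (one pole at s=0).
K_v = lim_{s→0} s·G(s) = A / (9·12·18) = (1/1944)·A.
e_ss = 6/K_v = 1458 ⇒ K_v = 1/243 ⇒ A = (1/243)/(1/1944) = 8.

8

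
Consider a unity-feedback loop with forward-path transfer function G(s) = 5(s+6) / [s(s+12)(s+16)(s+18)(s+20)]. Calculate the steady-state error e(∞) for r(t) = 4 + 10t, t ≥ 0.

23040

The open loop has one pole at the origin → type 1 system. By superposition:
  • 4: tracked with zero error.
  • 10t: e_ss = 10/K_v with K_v=1/2304 → 23040.
Total e_ss = 23040.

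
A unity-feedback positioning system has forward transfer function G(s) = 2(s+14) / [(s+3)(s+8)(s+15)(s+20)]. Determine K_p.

7/1800

The open loop has no poles at the origin → type 0 system.
K_p = lim_{s→0} G(s) = 2·14 / (3·8·15·20) = 7/1800.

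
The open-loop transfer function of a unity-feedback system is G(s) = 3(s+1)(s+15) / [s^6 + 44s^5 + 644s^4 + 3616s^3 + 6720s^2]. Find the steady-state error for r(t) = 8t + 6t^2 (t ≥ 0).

1792

Factoring s^2 from the denominator leaves a polynomial with constant term 6720, so the system is type 2. By superposition:
  • 8t: tracked with zero error.
  • 6t^2: e_ss = 12/K_a with K_a=3/448 → 1792.
Total e_ss = 1792.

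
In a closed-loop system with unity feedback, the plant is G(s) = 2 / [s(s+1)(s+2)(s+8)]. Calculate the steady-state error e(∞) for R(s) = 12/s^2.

The open loop has one pole at the origin → type 1 system.
K_v = lim_{s→0} s·G(s) = 2 / (1·2·8) = 0.125.
e_ss = 12/K_v = 12/0.125 = 96.

96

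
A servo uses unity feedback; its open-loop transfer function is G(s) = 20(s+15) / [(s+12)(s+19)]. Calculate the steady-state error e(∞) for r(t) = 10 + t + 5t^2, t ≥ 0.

System type = 0 (no poles at s=0). Taking each input component in turn:
  • 10: e_ss = 10/(1+K_p) with K_p=25/19 → 95/22.
  • t: a type-0 system cannot track it, e_ss → ∞.
  • 5t^2: a type-0 system cannot track it, e_ss → ∞.
The unbounded component dominates.

infinity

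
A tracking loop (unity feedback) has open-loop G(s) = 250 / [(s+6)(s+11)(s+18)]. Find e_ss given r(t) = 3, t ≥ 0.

1782/719

G(s) has no factors of s in the denominator, so the system is type 0.
K_p = lim_{s→0} G(s) = 250 / (6·11·18) = 125/594.
e_ss = 3/(1 + K_p) = 3/(719/594) = 1782/719.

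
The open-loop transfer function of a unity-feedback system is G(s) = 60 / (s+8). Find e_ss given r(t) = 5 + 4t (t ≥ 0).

infinity

The open loop has no poles at the origin → type 0 system. Treating each term separately:
  • 5: e_ss = 5/(1+K_p) with K_p=7.5 → 10/17.
  • 4t: a type-0 system cannot track it, e_ss → ∞.
The unbounded component dominates.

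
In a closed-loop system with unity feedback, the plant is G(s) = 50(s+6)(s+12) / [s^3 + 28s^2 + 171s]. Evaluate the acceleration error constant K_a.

Factoring s from the denominator leaves a polynomial with constant term 171, so the system is type 1.
K_a = lim_{s→0} s^2·G(s) = 0 (the extra factor of s kills the finite limit).

0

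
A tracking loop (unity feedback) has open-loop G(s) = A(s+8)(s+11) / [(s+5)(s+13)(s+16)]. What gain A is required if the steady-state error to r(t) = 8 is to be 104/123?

100

System type = 0 (no poles at s=0).
K_p = lim_{s→0} G(s) = A·8·11 / (5·13·16) = (11/130)·A.
e_ss = 8/(1 + K_p) = 104/123 ⇒ 1 + (11/130)·A = 123/13 ⇒ A = 100.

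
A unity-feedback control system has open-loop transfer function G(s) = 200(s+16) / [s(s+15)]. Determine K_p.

infinity

K_p = lim_{s→0} G(s); with 1 pole at the origin the limit diverges, so K_p = ∞.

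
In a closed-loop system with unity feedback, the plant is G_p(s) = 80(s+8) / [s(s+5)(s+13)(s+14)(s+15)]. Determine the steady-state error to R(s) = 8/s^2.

170.625

The open loop has one pole at the origin → type 1 system.
K_v = lim_{s→0} s·G_p(s) = 80·8 / (5·13·14·15) = 64/1365.
e_ss = 8/K_v = 8/(64/1365) = 170.625.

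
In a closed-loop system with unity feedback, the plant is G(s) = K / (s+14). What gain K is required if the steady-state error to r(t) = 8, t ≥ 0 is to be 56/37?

System type = 0 (no poles at s=0).
K_p = lim_{s→0} G(s) = K / (14) = (1/14)·K.
e_ss = 8/(1 + K_p) = 56/37 ⇒ 1 + (1/14)·K = 37/7 ⇒ K = 60.

60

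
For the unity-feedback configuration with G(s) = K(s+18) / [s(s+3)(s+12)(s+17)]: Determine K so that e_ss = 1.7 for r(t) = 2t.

40

One free integrator in G(s): this is a type 1 system.
K_v = lim_{s→0} s·G(s) = K·18 / (3·12·17) = (1/34)·K.
e_ss = 2/K_v = 1.7 ⇒ K_v = 20/17 ⇒ K = (20/17)/(1/34) = 40.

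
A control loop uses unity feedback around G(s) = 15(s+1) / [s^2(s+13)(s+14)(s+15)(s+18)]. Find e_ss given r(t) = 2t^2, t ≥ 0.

Two free integrators in G(s): this is a type 2 system.
K_a = lim_{s→0} s^2·G(s) = 15·1 / (13·14·15·18) = 1/3276.
r(t) = 2t^2 gives R(s) = 4/s^3.
e_ss = 4/K_a = 4/(1/3276) = 13104.

13104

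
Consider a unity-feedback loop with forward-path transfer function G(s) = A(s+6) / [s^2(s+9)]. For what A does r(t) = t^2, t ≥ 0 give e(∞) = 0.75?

System type = 2 (two poles at s=0).
K_a = lim_{s→0} s^2·G(s) = A·6 / (9) = (2/3)·A.
e_ss = 2/K_a = 0.75 ⇒ K_a = 8/3 ⇒ A = (8/3)/(2/3) = 4.

4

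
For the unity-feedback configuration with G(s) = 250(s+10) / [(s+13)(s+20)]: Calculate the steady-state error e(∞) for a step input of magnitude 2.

No free integrators in G(s): this is a type 0 system.
K_p = lim_{s→0} G(s) = 250·10 / (13·20) = 125/13.
e_ss = 2/(1 + K_p) = 2/(138/13) = 13/69.

13/69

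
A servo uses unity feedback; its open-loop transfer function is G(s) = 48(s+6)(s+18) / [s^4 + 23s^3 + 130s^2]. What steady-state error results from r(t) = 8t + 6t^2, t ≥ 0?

65/216

The denominator has no term below 130s^2 — 2 poles at s=0, type 2. Treating each term separately:
  • 8t: tracked with zero error.
  • 6t^2: e_ss = 12/K_a with K_a=2592/65 → 65/216.
Total e_ss = 65/216.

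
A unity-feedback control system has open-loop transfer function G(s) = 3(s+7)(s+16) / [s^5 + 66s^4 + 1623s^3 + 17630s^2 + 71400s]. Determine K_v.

2/425

Lowest-order denominator term is 71400s, so the open loop has 1 pole at the origin → type 1 system.
K_v = lim_{s→0} s·G(s) = 3·7·16 / 71400 = 2/425.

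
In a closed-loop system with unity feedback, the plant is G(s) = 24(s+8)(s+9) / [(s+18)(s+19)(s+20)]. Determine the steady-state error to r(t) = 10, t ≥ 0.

The open loop has no poles at the origin → type 0 system.
K_p = lim_{s→0} G(s) = 24·8·9 / (18·19·20) = 24/95.
e_ss = 10/(1 + K_p) = 10/(119/95) = 950/119.

950/119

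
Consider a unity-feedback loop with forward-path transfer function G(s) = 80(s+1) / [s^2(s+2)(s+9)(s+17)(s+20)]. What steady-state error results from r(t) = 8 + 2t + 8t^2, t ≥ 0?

1224

System type = 2 (two poles at s=0). Taking each input component in turn:
  • 8: tracked with zero error.
  • 2t: tracked with zero error.
  • 8t^2: e_ss = 16/K_a with K_a=2/153 → 1224.
Total e_ss = 1224.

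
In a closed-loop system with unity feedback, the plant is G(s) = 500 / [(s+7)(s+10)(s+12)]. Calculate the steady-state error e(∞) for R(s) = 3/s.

126/67

The open loop has no poles at the origin → type 0 system.
K_p = lim_{s→0} G(s) = 500 / (7·10·12) = 25/42.
e_ss = 3/(1 + K_p) = 3/(67/42) = 126/67.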